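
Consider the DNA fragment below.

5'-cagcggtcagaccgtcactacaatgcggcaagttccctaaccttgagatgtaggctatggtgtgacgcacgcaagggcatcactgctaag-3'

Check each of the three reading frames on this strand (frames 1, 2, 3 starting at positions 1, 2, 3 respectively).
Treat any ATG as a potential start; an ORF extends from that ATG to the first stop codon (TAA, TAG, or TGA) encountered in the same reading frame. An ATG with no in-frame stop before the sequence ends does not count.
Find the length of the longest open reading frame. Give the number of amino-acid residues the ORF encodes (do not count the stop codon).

Frame 1: CAG CGG TCA GAC CGT CAC TAC AAT GCG GCA AGT TCC CTA ACC TTG AGA TGT AGG CTA TGG TGT GAC GCA CGC AAG GGC ATC ACT GCT AAG — no ATG→stop ORF.
Frame 2: AGC GGT CAG ACC GTC ACT ACA ATG CGG CAA GTT CCC TAA CCT TGA GAT GTA GGC TAT GGT GTG ACG CAC GCA AGG GCA TCA CTG CTA — ATG at 23, stop TAA at 38 → 18 nt.
Frame 3: GCG GTC AGA CCG TCA CTA CAA TGC GGC AAG TTC CCT AAC CTT GAG ATG TAG GCT ATG GTG TGA CGC ACG CAA GGG CAT CAC TGC TAA — ATG at 48, stop TAG at 51 → 6 nt; ATG at 57, stop TGA at 63 → 9 nt.
Longest: frame 2, positions 23–40, 18 nt = 6 codons = 5 aa. → 5 amino acids.

5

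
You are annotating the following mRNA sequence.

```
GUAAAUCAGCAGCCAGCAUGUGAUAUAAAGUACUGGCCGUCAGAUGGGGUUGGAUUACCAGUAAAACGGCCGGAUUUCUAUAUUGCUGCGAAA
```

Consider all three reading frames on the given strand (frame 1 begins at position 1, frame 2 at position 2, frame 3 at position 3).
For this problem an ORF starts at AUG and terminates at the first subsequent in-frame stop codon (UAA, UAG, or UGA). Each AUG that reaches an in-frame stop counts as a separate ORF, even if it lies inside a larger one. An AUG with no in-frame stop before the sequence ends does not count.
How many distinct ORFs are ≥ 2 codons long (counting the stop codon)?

2

Frame 1: GUA AAU CAG CAG CCA GCA UGU GAU AUA AAG UAC UGG CCG UCA GAU GGG GUU GGA UUA CCA GUA AAA CGG CCG GAU UUC UAU AUU GCU GCG AAA — no AUG→stop ORF.
Frame 2: UAA AUC AGC AGC CAG CAU GUG AUA UAA AGU ACU GGC CGU CAG AUG GGG UUG GAU UAC CAG UAA AAC GGC CGG AUU UCU AUA UUG CUG CGA — AUG at 44, stop UAA at 62 → 21 nt.
Frame 3: AAA UCA GCA GCC AGC AUG UGA UAU AAA GUA CUG GCC GUC AGA UGG GGU UGG AUU ACC AGU AAA ACG GCC GGA UUU CUA UAU UGC UGC GAA — AUG at 18, stop UGA at 21 → 6 nt.
ORFs ≥ 2 codons: frame 2 44–64 (7 codons), frame 3 18–23 (2 codons). Count = 2.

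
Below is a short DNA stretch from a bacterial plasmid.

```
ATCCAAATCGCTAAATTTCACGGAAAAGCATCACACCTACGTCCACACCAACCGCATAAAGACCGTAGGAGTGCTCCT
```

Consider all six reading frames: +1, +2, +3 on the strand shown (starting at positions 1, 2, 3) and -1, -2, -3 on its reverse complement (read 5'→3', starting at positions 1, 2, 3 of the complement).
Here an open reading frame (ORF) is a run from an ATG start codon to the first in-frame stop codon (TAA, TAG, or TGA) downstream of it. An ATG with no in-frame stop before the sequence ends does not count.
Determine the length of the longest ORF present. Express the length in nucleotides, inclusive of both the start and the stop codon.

21

Reverse complement (5'→3'): AGGAGCACTCCTACGGTCTTTATGCGGTTGGTGTGGACGTAGGTGTGATGCTTTTCCGTGAAATTTAGCGATTTGGAT
Frame +1: ATC CAA ATC GCT AAA TTT CAC GGA AAA GCA TCA CAC CTA CGT CCA CAC CAA CCG CAT AAA GAC CGT AGG AGT GCT CCT — no ATG→stop ORF.
Frame +2: TCC AAA TCG CTA AAT TTC ACG GAA AAG CAT CAC ACC TAC GTC CAC ACC AAC CGC ATA AAG ACC GTA GGA GTG CTC — no ATG→stop ORF.
Frame +3: CCA AAT CGC TAA ATT TCA CGG AAA AGC ATC ACA CCT ACG TCC ACA CCA ACC GCA TAA AGA CCG TAG GAG TGC TCC — no ATG→stop ORF.
Frame -1: AGG AGC ACT CCT ACG GTC TTT ATG CGG TTG GTG TGG ACG TAG GTG TGA TGC TTT TCC GTG AAA TTT AGC GAT TTG GAT — ATG at 22, stop TAG at 40 → 21 nt.
Frame -2: GGA GCA CTC CTA CGG TCT TTA TGC GGT TGG TGT GGA CGT AGG TGT GAT GCT TTT CCG TGA AAT TTA GCG ATT TGG — no ATG→stop ORF.
Frame -3: GAG CAC TCC TAC GGT CTT TAT GCG GTT GGT GTG GAC GTA GGT GTG ATG CTT TTC CGT GAA ATT TAG CGA TTT GGA — ATG at 48, stop TAG at 66 → 21 nt.
Longest: frame -1, positions 22–42, 21 nt = 7 codons = 6 aa. → 21 nucleotides.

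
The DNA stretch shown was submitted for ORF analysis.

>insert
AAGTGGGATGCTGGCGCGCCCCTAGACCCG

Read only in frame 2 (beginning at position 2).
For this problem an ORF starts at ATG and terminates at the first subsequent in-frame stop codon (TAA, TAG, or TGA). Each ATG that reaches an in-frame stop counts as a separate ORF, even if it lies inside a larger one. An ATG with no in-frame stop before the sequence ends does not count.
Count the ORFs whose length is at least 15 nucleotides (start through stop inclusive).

Frame 2: AGT GGG ATG CTG GCG CGC CCC TAG ACC — ATG at 8, stop TAG at 23 → 18 nt.
ORFs ≥ 15 nucleotides: frame 2 8–25 (18 nucleotides). Count = 1.

1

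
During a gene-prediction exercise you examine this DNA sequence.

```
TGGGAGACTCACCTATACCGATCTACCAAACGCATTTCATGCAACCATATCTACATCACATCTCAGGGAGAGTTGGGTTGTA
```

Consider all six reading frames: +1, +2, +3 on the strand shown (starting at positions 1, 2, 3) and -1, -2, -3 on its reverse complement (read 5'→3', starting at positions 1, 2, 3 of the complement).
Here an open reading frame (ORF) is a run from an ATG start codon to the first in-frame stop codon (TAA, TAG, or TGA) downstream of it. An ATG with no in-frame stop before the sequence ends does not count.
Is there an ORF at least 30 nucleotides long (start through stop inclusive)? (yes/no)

no

Reverse complement (5'→3'): TACAACCCAACTCTCCCTGAGATGTGATGTAGATATGGTTGCATGAAATGCGTTTGGTAGATCGGTATAGGTGAGTCTCCCA
Frame +1: TGG GAG ACT CAC CTA TAC CGA TCT ACC AAA CGC ATT TCA TGC AAC CAT ATC TAC ATC ACA TCT CAG GGA GAG TTG GGT TGT — no ATG→stop ORF.
Frame +2: GGG AGA CTC ACC TAT ACC GAT CTA CCA AAC GCA TTT CAT GCA ACC ATA TCT ACA TCA CAT CTC AGG GAG AGT TGG GTT GTA — no ATG→stop ORF.
Frame +3: GGA GAC TCA CCT ATA CCG ATC TAC CAA ACG CAT TTC ATG CAA CCA TAT CTA CAT CAC ATC TCA GGG AGA GTT GGG TTG — no ATG→stop ORF.
Frame -1: TAC AAC CCA ACT CTC CCT GAG ATG TGA TGT AGA TAT GGT TGC ATG AAA TGC GTT TGG TAG ATC GGT ATA GGT GAG TCT CCC — ATG at 22, stop TGA at 25 → 6 nt; ATG at 43, stop TAG at 58 → 18 nt.
Frame -2: ACA ACC CAA CTC TCC CTG AGA TGT GAT GTA GAT ATG GTT GCA TGA AAT GCG TTT GGT AGA TCG GTA TAG GTG AGT CTC CCA — ATG at 35, stop TGA at 44 → 12 nt.
Frame -3: CAA CCC AAC TCT CCC TGA GAT GTG ATG TAG ATA TGG TTG CAT GAA ATG CGT TTG GTA GAT CGG TAT AGG TGA GTC TCC — ATG at 27, stop TAG at 30 → 6 nt; ATG at 48, stop TGA at 72 → 27 nt.
Largest ORF found is 27 nucleotides < 30, so no.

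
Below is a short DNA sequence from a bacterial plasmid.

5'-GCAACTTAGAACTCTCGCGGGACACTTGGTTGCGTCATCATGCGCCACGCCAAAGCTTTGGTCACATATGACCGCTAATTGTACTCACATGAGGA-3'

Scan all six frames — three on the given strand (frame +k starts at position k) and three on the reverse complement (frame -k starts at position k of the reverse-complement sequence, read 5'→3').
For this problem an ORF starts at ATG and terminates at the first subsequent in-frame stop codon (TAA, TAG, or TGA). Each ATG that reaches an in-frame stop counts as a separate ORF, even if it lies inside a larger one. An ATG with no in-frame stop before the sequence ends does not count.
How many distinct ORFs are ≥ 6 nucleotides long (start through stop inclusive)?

5

Reverse complement (5'→3'): TCCTCATGTGAGTACAATTAGCGGTCATATGTGACCAAAGCTTTGGCGTGGCGCATGATGACGCAACCAAGTGTCCCGCGAGAGTTCTAAGTTGC
Frame +1: GCA ACT TAG AAC TCT CGC GGG ACA CTT GGT TGC GTC ATC ATG CGC CAC GCC AAA GCT TTG GTC ACA TAT GAC CGC TAA TTG TAC TCA CAT GAG — ATG at 40, stop TAA at 76 → 39 nt.
Frame +2: CAA CTT AGA ACT CTC GCG GGA CAC TTG GTT GCG TCA TCA TGC GCC ACG CCA AAG CTT TGG TCA CAT ATG ACC GCT AAT TGT ACT CAC ATG AGG — no ATG→stop ORF.
Frame +3: AAC TTA GAA CTC TCG CGG GAC ACT TGG TTG CGT CAT CAT GCG CCA CGC CAA AGC TTT GGT CAC ATA TGA CCG CTA ATT GTA CTC ACA TGA GGA — no ATG→stop ORF.
Frame -1: TCC TCA TGT GAG TAC AAT TAG CGG TCA TAT GTG ACC AAA GCT TTG GCG TGG CGC ATG ATG ACG CAA CCA AGT GTC CCG CGA GAG TTC TAA GTT — ATG at 55, stop TAA at 88 → 36 nt; ATG at 58, stop TAA at 88 → 33 nt.
Frame -2: CCT CAT GTG AGT ACA ATT AGC GGT CAT ATG TGA CCA AAG CTT TGG CGT GGC GCA TGA TGA CGC AAC CAA GTG TCC CGC GAG AGT TCT AAG TTG — ATG at 29, stop TGA at 32 → 6 nt.
Frame -3: CTC ATG TGA GTA CAA TTA GCG GTC ATA TGT GAC CAA AGC TTT GGC GTG GCG CAT GAT GAC GCA ACC AAG TGT CCC GCG AGA GTT CTA AGT TGC — ATG at 6, stop TGA at 9 → 6 nt.
ORFs ≥ 6 nucleotides: frame +1 40–78 (39 nucleotides), frame -1 55–90 (36 nucleotides), frame -1 58–90 (33 nucleotides), frame -2 29–34 (6 nucleotides), frame -3 6–11 (6 nucleotides). Count = 5.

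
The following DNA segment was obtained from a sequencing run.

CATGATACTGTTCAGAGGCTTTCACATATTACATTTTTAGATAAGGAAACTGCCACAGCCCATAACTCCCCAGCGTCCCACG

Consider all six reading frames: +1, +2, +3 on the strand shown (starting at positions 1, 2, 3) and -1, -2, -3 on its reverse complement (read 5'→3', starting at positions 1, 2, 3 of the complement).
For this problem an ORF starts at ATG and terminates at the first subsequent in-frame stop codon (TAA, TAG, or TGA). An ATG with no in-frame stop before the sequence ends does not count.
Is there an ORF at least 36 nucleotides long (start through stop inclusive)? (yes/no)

yes

Reverse complement (5'→3'): CGTGGGACGCTGGGGAGTTATGGGCTGTGGCAGTTTCCTTATCTAAAAATGTAATATGTGAAAGCCTCTGAACAGTATCATG
Frame +1: CAT GAT ACT GTT CAG AGG CTT TCA CAT ATT ACA TTT TTA GAT AAG GAA ACT GCC ACA GCC CAT AAC TCC CCA GCG TCC CAC — no ATG→stop ORF.
Frame +2: ATG ATA CTG TTC AGA GGC TTT CAC ATA TTA CAT TTT TAG ATA AGG AAA CTG CCA CAG CCC ATA ACT CCC CAG CGT CCC ACG — ATG at 2, stop TAG at 38 → 39 nt.
Frame +3: TGA TAC TGT TCA GAG GCT TTC ACA TAT TAC ATT TTT AGA TAA GGA AAC TGC CAC AGC CCA TAA CTC CCC AGC GTC CCA — no ATG→stop ORF.
Frame -1: CGT GGG ACG CTG GGG AGT TAT GGG CTG TGG CAG TTT CCT TAT CTA AAA ATG TAA TAT GTG AAA GCC TCT GAA CAG TAT CAT — ATG at 49, stop TAA at 52 → 6 nt.
Frame -2: GTG GGA CGC TGG GGA GTT ATG GGC TGT GGC AGT TTC CTT ATC TAA AAA TGT AAT ATG TGA AAG CCT CTG AAC AGT ATC ATG — ATG at 20, stop TAA at 44 → 27 nt; ATG at 56, stop TGA at 59 → 6 nt.
Frame -3: TGG GAC GCT GGG GAG TTA TGG GCT GTG GCA GTT TCC TTA TCT AAA AAT GTA ATA TGT GAA AGC CTC TGA ACA GTA TCA — no ATG→stop ORF.
Frame +2 has an ORF of 39 nucleotides (positions 2–40) ≥ 36, so yes.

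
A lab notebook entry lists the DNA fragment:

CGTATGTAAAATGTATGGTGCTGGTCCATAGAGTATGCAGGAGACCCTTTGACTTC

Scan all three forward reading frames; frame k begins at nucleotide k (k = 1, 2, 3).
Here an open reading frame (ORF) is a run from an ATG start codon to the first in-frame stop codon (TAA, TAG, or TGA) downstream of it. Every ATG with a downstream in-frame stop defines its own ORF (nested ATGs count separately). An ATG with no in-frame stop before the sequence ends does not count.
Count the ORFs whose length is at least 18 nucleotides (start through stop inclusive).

2

Frame 1: CGT ATG TAA AAT GTA TGG TGC TGG TCC ATA GAG TAT GCA GGA GAC CCT TTG ACT — ATG at 4, stop TAA at 7 → 6 nt.
Frame 2: GTA TGT AAA ATG TAT GGT GCT GGT CCA TAG AGT ATG CAG GAG ACC CTT TGA CTT — ATG at 11, stop TAG at 29 → 21 nt; ATG at 35, stop TGA at 50 → 18 nt.
Frame 3: TAT GTA AAA TGT ATG GTG CTG GTC CAT AGA GTA TGC AGG AGA CCC TTT GAC TTC — no ATG→stop ORF.
ORFs ≥ 18 nucleotides: frame 2 11–31 (21 nucleotides), frame 2 35–52 (18 nucleotides). Count = 2.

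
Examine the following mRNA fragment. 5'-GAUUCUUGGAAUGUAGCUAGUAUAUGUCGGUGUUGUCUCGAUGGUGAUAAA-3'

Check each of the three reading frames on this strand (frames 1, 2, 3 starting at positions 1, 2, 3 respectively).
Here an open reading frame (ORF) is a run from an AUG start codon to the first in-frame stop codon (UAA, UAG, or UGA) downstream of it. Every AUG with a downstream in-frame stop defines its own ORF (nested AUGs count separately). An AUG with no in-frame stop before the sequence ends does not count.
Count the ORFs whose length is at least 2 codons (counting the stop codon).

Frame 1: GAU UCU UGG AAU GUA GCU AGU AUA UGU CGG UGU UGU CUC GAU GGU GAU AAA — no AUG→stop ORF.
Frame 2: AUU CUU GGA AUG UAG CUA GUA UAU GUC GGU GUU GUC UCG AUG GUG AUA — AUG at 11, stop UAG at 14 → 6 nt.
Frame 3: UUC UUG GAA UGU AGC UAG UAU AUG UCG GUG UUG UCU CGA UGG UGA UAA — AUG at 24, stop UGA at 45 → 24 nt.
ORFs ≥ 2 codons: frame 2 11–16 (2 codons), frame 3 24–47 (8 codons). Count = 2.

2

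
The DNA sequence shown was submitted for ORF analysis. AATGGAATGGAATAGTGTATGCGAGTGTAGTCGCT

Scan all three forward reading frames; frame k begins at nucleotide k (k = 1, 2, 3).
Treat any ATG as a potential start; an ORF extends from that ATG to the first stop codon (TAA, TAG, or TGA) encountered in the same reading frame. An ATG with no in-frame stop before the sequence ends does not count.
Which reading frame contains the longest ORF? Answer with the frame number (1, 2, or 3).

Frame 1: AAT GGA ATG GAA TAG TGT ATG CGA GTG TAG TCG — ATG at 7, stop TAG at 13 → 9 nt; ATG at 19, stop TAG at 28 → 12 nt.
Frame 2: ATG GAA TGG AAT AGT GTA TGC GAG TGT AGT CGC — no ATG→stop ORF.
Frame 3: TGG AAT GGA ATA GTG TAT GCG AGT GTA GTC GCT — no ATG→stop ORF.
Longest ORF is 12 nt in frame 1 (positions 19–30).

1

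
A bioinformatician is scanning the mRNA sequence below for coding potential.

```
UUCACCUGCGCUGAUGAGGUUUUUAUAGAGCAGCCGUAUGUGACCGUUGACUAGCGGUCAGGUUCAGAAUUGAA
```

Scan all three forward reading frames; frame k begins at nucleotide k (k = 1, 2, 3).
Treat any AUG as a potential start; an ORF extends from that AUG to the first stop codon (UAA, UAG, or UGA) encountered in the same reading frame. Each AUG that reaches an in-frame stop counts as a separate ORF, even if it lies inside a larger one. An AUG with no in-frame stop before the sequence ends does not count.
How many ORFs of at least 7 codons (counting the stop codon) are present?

0

Frame 1: UUC ACC UGC GCU GAU GAG GUU UUU AUA GAG CAG CCG UAU GUG ACC GUU GAC UAG CGG UCA GGU UCA GAA UUG — no AUG→stop ORF.
Frame 2: UCA CCU GCG CUG AUG AGG UUU UUA UAG AGC AGC CGU AUG UGA CCG UUG ACU AGC GGU CAG GUU CAG AAU UGA — AUG at 14, stop UAG at 26 → 15 nt; AUG at 38, stop UGA at 41 → 6 nt.
Frame 3: CAC CUG CGC UGA UGA GGU UUU UAU AGA GCA GCC GUA UGU GAC CGU UGA CUA GCG GUC AGG UUC AGA AUU GAA — no AUG→stop ORF.
No ORF reaches 7 codons. Count = 0.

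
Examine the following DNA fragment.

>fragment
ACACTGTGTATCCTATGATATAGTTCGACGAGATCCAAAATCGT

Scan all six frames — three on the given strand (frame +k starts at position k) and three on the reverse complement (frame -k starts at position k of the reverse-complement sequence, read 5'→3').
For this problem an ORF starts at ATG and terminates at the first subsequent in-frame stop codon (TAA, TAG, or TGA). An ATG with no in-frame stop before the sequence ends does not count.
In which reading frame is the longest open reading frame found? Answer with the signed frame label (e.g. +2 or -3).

Reverse complement (5'→3'): ACGATTTTGGATCTCGTCGAACTATATCATAGGATACACAGTGT
Frame +1: ACA CTG TGT ATC CTA TGA TAT AGT TCG ACG AGA TCC AAA ATC — no ATG→stop ORF.
Frame +2: CAC TGT GTA TCC TAT GAT ATA GTT CGA CGA GAT CCA AAA TCG — no ATG→stop ORF.
Frame +3: ACT GTG TAT CCT ATG ATA TAG TTC GAC GAG ATC CAA AAT CGT — ATG at 15, stop TAG at 21 → 9 nt.
Frame -1: ACG ATT TTG GAT CTC GTC GAA CTA TAT CAT AGG ATA CAC AGT — no ATG→stop ORF.
Frame -2: CGA TTT TGG ATC TCG TCG AAC TAT ATC ATA GGA TAC ACA GTG — no ATG→stop ORF.
Frame -3: GAT TTT GGA TCT CGT CGA ACT ATA TCA TAG GAT ACA CAG TGT — no ATG→stop ORF.
Longest ORF is 9 nt in frame +3 (positions 15–23).

+3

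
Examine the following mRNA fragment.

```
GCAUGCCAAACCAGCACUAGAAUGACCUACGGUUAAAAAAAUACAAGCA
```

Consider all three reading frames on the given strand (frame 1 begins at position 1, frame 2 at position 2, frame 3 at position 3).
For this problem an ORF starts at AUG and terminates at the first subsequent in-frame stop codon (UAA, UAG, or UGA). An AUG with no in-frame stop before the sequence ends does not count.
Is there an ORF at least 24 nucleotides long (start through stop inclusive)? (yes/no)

Frame 1: GCA UGC CAA ACC AGC ACU AGA AUG ACC UAC GGU UAA AAA AAU ACA AGC — AUG at 22, stop UAA at 34 → 15 nt.
Frame 2: CAU GCC AAA CCA GCA CUA GAA UGA CCU ACG GUU AAA AAA AUA CAA GCA — no AUG→stop ORF.
Frame 3: AUG CCA AAC CAG CAC UAG AAU GAC CUA CGG UUA AAA AAA UAC AAG — AUG at 3, stop UAG at 18 → 18 nt.
Largest ORF found is 18 nucleotides < 24, so no.

no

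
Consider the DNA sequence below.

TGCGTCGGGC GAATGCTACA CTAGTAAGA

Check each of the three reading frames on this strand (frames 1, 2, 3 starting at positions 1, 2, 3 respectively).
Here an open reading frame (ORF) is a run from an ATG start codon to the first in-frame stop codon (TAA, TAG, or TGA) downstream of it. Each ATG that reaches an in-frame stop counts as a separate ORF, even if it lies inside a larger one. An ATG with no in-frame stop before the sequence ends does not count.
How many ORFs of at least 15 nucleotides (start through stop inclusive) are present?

0

Frame 1: TGC GTC GGG CGA ATG CTA CAC TAG TAA — ATG at 13, stop TAG at 22 → 12 nt.
Frame 2: GCG TCG GGC GAA TGC TAC ACT AGT AAG — no ATG→stop ORF.
Frame 3: CGT CGG GCG AAT GCT ACA CTA GTA AGA — no ATG→stop ORF.
No ORF reaches 15 nucleotides. Count = 0.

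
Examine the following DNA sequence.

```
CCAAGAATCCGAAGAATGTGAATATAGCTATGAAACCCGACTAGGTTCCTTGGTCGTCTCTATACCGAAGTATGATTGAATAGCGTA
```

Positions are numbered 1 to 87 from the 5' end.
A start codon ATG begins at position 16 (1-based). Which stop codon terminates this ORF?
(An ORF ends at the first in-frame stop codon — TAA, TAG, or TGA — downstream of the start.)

Codons from position 16: ATG (16–18), TGA (19–21).
The first in-frame stop codon is TGA.

TGA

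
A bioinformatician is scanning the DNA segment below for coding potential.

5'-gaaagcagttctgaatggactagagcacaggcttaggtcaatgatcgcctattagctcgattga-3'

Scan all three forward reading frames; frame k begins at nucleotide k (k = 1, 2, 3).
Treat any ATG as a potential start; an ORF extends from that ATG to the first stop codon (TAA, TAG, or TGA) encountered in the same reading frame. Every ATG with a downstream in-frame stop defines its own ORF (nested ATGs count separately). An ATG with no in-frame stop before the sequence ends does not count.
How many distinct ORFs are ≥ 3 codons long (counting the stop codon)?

Frame 1: GAA AGC AGT TCT GAA TGG ACT AGA GCA CAG GCT TAG GTC AAT GAT CGC CTA TTA GCT CGA TTG — no ATG→stop ORF.
Frame 2: AAA GCA GTT CTG AAT GGA CTA GAG CAC AGG CTT AGG TCA ATG ATC GCC TAT TAG CTC GAT TGA — ATG at 41, stop TAG at 53 → 15 nt.
Frame 3: AAG CAG TTC TGA ATG GAC TAG AGC ACA GGC TTA GGT CAA TGA TCG CCT ATT AGC TCG ATT — ATG at 15, stop TAG at 21 → 9 nt.
ORFs ≥ 3 codons: frame 2 41–55 (5 codons), frame 3 15–23 (3 codons). Count = 2.

2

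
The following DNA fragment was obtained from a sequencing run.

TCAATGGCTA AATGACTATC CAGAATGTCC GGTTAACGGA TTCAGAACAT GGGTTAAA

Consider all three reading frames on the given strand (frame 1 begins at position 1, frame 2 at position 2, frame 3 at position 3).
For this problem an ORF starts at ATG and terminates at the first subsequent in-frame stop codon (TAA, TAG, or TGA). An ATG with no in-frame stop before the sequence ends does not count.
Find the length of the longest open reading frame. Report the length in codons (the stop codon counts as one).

4

Frame 1: TCA ATG GCT AAA TGA CTA TCC AGA ATG TCC GGT TAA CGG ATT CAG AAC ATG GGT TAA — ATG at 4, stop TGA at 13 → 12 nt; ATG at 25, stop TAA at 34 → 12 nt; ATG at 49, stop TAA at 55 → 9 nt.
Frame 2: CAA TGG CTA AAT GAC TAT CCA GAA TGT CCG GTT AAC GGA TTC AGA ACA TGG GTT AAA — no ATG→stop ORF.
Frame 3: AAT GGC TAA ATG ACT ATC CAG AAT GTC CGG TTA ACG GAT TCA GAA CAT GGG TTA — no ATG→stop ORF.
Longest: frame 1, positions 4–15, 12 nt = 4 codons = 3 aa. → 4 codons.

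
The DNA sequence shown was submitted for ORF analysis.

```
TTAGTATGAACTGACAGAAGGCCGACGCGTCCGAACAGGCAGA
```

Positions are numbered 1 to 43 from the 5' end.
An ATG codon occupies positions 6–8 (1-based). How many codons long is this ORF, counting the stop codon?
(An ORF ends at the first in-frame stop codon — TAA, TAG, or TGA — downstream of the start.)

Codons from position 6: ATG (6–8), AAC (9–11), TGA (12–14).
TGA is the first in-frame stop; that's 3 codons including the stop.

3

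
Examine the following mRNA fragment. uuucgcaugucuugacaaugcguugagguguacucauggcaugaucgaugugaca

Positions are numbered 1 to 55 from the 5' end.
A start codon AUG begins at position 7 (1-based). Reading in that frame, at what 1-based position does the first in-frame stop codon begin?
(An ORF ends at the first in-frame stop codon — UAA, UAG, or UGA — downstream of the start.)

Codons from position 7: AUG (7–9), UCU (10–12), UGA (13–15).
UGA is a stop codon; it begins at position 13.

13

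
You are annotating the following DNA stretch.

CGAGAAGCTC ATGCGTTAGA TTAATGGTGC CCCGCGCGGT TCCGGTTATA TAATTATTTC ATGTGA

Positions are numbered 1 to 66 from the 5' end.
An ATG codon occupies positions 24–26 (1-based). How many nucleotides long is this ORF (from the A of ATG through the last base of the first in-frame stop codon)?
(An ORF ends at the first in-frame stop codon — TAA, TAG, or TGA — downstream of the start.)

30

Codons from position 24: ATG (24–26), GTG (27–29), CCC (30–32), CGC (33–35), GCG (36–38), GTT (39–41), CCG (42–44), GTT (45–47), ATA (48–50), TAA (51–53).
TAA is the first in-frame stop; ORF spans 24–53, 30 nucleotides.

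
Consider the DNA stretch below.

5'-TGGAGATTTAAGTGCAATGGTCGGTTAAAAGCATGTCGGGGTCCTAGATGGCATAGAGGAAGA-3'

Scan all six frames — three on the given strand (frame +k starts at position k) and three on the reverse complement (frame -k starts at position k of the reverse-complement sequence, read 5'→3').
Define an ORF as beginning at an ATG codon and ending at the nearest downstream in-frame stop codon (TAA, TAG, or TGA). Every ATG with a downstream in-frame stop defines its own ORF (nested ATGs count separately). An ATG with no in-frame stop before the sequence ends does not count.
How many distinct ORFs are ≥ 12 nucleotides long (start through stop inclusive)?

4

Reverse complement (5'→3'): TCTTCCTCTATGCCATCTAGGACCCCGACATGCTTTTAACCGACCATTGCACTTAAATCTCCA
Frame +1: TGG AGA TTT AAG TGC AAT GGT CGG TTA AAA GCA TGT CGG GGT CCT AGA TGG CAT AGA GGA AGA — no ATG→stop ORF.
Frame +2: GGA GAT TTA AGT GCA ATG GTC GGT TAA AAG CAT GTC GGG GTC CTA GAT GGC ATA GAG GAA — ATG at 17, stop TAA at 26 → 12 nt.
Frame +3: GAG ATT TAA GTG CAA TGG TCG GTT AAA AGC ATG TCG GGG TCC TAG ATG GCA TAG AGG AAG — ATG at 33, stop TAG at 45 → 15 nt; ATG at 48, stop TAG at 54 → 9 nt.
Frame -1: TCT TCC TCT ATG CCA TCT AGG ACC CCG ACA TGC TTT TAA CCG ACC ATT GCA CTT AAA TCT CCA — ATG at 10, stop TAA at 37 → 30 nt.
Frame -2: CTT CCT CTA TGC CAT CTA GGA CCC CGA CAT GCT TTT AAC CGA CCA TTG CAC TTA AAT CTC — no ATG→stop ORF.
Frame -3: TTC CTC TAT GCC ATC TAG GAC CCC GAC ATG CTT TTA ACC GAC CAT TGC ACT TAA ATC TCC — ATG at 30, stop TAA at 54 → 27 nt.
ORFs ≥ 12 nucleotides: frame +2 17–28 (12 nucleotides), frame +3 33–47 (15 nucleotides), frame -1 10–39 (30 nucleotides), frame -3 30–56 (27 nucleotides). Count = 4.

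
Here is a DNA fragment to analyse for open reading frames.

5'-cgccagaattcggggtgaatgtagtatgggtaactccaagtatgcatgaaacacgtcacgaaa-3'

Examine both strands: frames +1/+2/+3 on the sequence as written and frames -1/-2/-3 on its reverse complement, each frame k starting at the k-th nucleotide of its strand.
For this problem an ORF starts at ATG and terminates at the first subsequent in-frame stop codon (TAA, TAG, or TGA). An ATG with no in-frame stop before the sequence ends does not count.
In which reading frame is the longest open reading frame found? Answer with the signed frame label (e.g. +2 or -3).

Reverse complement (5'→3'): TTTCGTGACGTGTTTCATGCATACTTGGAGTTACCCATACTACATTCACCCCGAATTCTGGCG
Frame +1: CGC CAG AAT TCG GGG TGA ATG TAG TAT GGG TAA CTC CAA GTA TGC ATG AAA CAC GTC ACG AAA — ATG at 19, stop TAG at 22 → 6 nt.
Frame +2: GCC AGA ATT CGG GGT GAA TGT AGT ATG GGT AAC TCC AAG TAT GCA TGA AAC ACG TCA CGA — ATG at 26, stop TGA at 47 → 24 nt.
Frame +3: CCA GAA TTC GGG GTG AAT GTA GTA TGG GTA ACT CCA AGT ATG CAT GAA ACA CGT CAC GAA — no ATG→stop ORF.
Frame -1: TTT CGT GAC GTG TTT CAT GCA TAC TTG GAG TTA CCC ATA CTA CAT TCA CCC CGA ATT CTG GCG — no ATG→stop ORF.
Frame -2: TTC GTG ACG TGT TTC ATG CAT ACT TGG AGT TAC CCA TAC TAC ATT CAC CCC GAA TTC TGG — no ATG→stop ORF.
Frame -3: TCG TGA CGT GTT TCA TGC ATA CTT GGA GTT ACC CAT ACT ACA TTC ACC CCG AAT TCT GGC — no ATG→stop ORF.
Longest ORF is 24 nt in frame +2 (positions 26–49).

+2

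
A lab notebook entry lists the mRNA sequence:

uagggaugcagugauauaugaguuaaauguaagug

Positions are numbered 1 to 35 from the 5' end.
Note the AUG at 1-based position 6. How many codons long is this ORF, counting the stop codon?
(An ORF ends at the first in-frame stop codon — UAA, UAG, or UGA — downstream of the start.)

Codons from position 6: AUG (6–8), CAG (9–11), UGA (12–14).
UGA is the first in-frame stop; that's 3 codons including the stop.

3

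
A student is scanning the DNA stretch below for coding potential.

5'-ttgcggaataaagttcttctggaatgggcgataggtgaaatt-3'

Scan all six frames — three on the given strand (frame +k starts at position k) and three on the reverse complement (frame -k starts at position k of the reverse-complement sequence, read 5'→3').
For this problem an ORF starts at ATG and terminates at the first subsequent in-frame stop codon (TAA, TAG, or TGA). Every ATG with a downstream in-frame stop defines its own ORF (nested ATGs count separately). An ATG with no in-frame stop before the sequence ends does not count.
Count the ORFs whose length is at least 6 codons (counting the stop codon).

0

Reverse complement (5'→3'): AATTTCACCTATCGCCCATTCCAGAAGAACTTTATTCCGCAA
Frame +1: TTG CGG AAT AAA GTT CTT CTG GAA TGG GCG ATA GGT GAA ATT — no ATG→stop ORF.
Frame +2: TGC GGA ATA AAG TTC TTC TGG AAT GGG CGA TAG GTG AAA — no ATG→stop ORF.
Frame +3: GCG GAA TAA AGT TCT TCT GGA ATG GGC GAT AGG TGA AAT — ATG at 24, stop TGA at 36 → 15 nt.
Frame -1: AAT TTC ACC TAT CGC CCA TTC CAG AAG AAC TTT ATT CCG CAA — no ATG→stop ORF.
Frame -2: ATT TCA CCT ATC GCC CAT TCC AGA AGA ACT TTA TTC CGC — no ATG→stop ORF.
Frame -3: TTT CAC CTA TCG CCC ATT CCA GAA GAA CTT TAT TCC GCA — no ATG→stop ORF.
No ORF reaches 6 codons. Count = 0.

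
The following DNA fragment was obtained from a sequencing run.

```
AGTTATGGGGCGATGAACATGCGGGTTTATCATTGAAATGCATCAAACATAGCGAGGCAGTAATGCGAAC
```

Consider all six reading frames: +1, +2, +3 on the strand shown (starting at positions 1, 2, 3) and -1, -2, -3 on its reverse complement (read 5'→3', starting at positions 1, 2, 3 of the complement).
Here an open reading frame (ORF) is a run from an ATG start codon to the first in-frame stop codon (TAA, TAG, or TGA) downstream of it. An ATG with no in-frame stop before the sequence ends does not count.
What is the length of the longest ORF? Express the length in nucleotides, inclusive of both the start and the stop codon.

Reverse complement (5'→3'): GTTCGCATTACTGCCTCGCTATGTTTGATGCATTTCAATGATAAACCCGCATGTTCATCGCCCCATAACT
Frame +1: AGT TAT GGG GCG ATG AAC ATG CGG GTT TAT CAT TGA AAT GCA TCA AAC ATA GCG AGG CAG TAA TGC GAA — ATG at 13, stop TGA at 34 → 24 nt; ATG at 19, stop TGA at 34 → 18 nt.
Frame +2: GTT ATG GGG CGA TGA ACA TGC GGG TTT ATC ATT GAA ATG CAT CAA ACA TAG CGA GGC AGT AAT GCG AAC — ATG at 5, stop TGA at 14 → 12 nt; ATG at 38, stop TAG at 50 → 15 nt.
Frame +3: TTA TGG GGC GAT GAA CAT GCG GGT TTA TCA TTG AAA TGC ATC AAA CAT AGC GAG GCA GTA ATG CGA — no ATG→stop ORF.
Frame -1: GTT CGC ATT ACT GCC TCG CTA TGT TTG ATG CAT TTC AAT GAT AAA CCC GCA TGT TCA TCG CCC CAT AAC — no ATG→stop ORF.
Frame -2: TTC GCA TTA CTG CCT CGC TAT GTT TGA TGC ATT TCA ATG ATA AAC CCG CAT GTT CAT CGC CCC ATA ACT — no ATG→stop ORF.
Frame -3: TCG CAT TAC TGC CTC GCT ATG TTT GAT GCA TTT CAA TGA TAA ACC CGC ATG TTC ATC GCC CCA TAA — ATG at 21, stop TGA at 39 → 21 nt; ATG at 51, stop TAA at 66 → 18 nt.
Longest: frame +1, positions 13–36, 24 nt = 8 codons = 7 aa. → 24 nucleotides.

24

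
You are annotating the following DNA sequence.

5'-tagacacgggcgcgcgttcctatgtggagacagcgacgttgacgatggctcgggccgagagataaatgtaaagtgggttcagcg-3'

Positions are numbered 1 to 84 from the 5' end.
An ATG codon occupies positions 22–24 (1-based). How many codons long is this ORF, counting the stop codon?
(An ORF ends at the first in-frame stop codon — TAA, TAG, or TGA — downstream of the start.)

Codons from position 22: ATG (22–24), TGG (25–27), AGA (28–30), CAG (31–33), CGA (34–36), CGT (37–39), TGA (40–42).
TGA is the first in-frame stop; that's 7 codons including the stop.

7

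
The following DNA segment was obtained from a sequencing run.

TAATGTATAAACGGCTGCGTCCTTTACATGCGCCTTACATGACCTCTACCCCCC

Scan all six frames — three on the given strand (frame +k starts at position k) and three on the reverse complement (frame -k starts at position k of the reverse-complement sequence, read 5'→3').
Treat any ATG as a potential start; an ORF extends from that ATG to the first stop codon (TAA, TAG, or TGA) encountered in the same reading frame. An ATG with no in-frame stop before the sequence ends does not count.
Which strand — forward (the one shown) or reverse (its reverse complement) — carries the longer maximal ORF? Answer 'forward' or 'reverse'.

forward

Reverse complement (5'→3'): GGGGGGTAGAGGTCATGTAAGGCGCATGTAAAGGACGCAGCCGTTTATACATTA
Frame +1: TAA TGT ATA AAC GGC TGC GTC CTT TAC ATG CGC CTT ACA TGA CCT CTA CCC CCC — ATG at 28, stop TGA at 40 → 15 nt.
Frame +2: AAT GTA TAA ACG GCT GCG TCC TTT ACA TGC GCC TTA CAT GAC CTC TAC CCC — no ATG→stop ORF.
Frame +3: ATG TAT AAA CGG CTG CGT CCT TTA CAT GCG CCT TAC ATG ACC TCT ACC CCC — no ATG→stop ORF.
Frame -1: GGG GGG TAG AGG TCA TGT AAG GCG CAT GTA AAG GAC GCA GCC GTT TAT ACA TTA — no ATG→stop ORF.
Frame -2: GGG GGT AGA GGT CAT GTA AGG CGC ATG TAA AGG ACG CAG CCG TTT ATA CAT — ATG at 26, stop TAA at 29 → 6 nt.
Frame -3: GGG GTA GAG GTC ATG TAA GGC GCA TGT AAA GGA CGC AGC CGT TTA TAC ATT — ATG at 15, stop TAA at 18 → 6 nt.
Forward-strand max 15 nt; reverse-strand max 6 nt. The forward strand has the longer ORF.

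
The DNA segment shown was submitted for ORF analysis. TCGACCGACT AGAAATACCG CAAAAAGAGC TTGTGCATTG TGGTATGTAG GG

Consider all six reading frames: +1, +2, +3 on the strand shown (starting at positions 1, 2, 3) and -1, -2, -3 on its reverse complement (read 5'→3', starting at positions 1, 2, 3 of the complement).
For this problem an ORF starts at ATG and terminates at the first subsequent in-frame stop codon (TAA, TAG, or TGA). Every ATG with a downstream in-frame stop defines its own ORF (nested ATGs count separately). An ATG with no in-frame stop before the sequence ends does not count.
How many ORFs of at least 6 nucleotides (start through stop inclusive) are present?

2

Reverse complement (5'→3'): CCCTACATACCACAATGCACAAGCTCTTTTTGCGGTATTTCTAGTCGGTCGA
Frame +1: TCG ACC GAC TAG AAA TAC CGC AAA AAG AGC TTG TGC ATT GTG GTA TGT AGG — no ATG→stop ORF.
Frame +2: CGA CCG ACT AGA AAT ACC GCA AAA AGA GCT TGT GCA TTG TGG TAT GTA GGG — no ATG→stop ORF.
Frame +3: GAC CGA CTA GAA ATA CCG CAA AAA GAG CTT GTG CAT TGT GGT ATG TAG — ATG at 45, stop TAG at 48 → 6 nt.
Frame -1: CCC TAC ATA CCA CAA TGC ACA AGC TCT TTT TGC GGT ATT TCT AGT CGG TCG — no ATG→stop ORF.
Frame -2: CCT ACA TAC CAC AAT GCA CAA GCT CTT TTT GCG GTA TTT CTA GTC GGT CGA — no ATG→stop ORF.
Frame -3: CTA CAT ACC ACA ATG CAC AAG CTC TTT TTG CGG TAT TTC TAG TCG GTC — ATG at 15, stop TAG at 42 → 30 nt.
ORFs ≥ 6 nucleotides: frame +3 45–50 (6 nucleotides), frame -3 15–44 (30 nucleotides). Count = 2.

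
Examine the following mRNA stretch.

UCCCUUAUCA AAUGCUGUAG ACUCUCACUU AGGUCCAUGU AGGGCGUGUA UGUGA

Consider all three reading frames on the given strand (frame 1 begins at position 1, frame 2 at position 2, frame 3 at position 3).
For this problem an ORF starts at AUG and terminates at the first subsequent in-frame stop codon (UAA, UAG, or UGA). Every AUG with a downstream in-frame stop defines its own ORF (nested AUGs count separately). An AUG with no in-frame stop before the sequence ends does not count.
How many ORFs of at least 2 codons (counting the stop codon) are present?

3

Frame 1: UCC CUU AUC AAA UGC UGU AGA CUC UCA CUU AGG UCC AUG UAG GGC GUG UAU GUG — AUG at 37, stop UAG at 40 → 6 nt.
Frame 2: CCC UUA UCA AAU GCU GUA GAC UCU CAC UUA GGU CCA UGU AGG GCG UGU AUG UGA — AUG at 50, stop UGA at 53 → 6 nt.
Frame 3: CCU UAU CAA AUG CUG UAG ACU CUC ACU UAG GUC CAU GUA GGG CGU GUA UGU — AUG at 12, stop UAG at 18 → 9 nt.
ORFs ≥ 2 codons: frame 1 37–42 (2 codons), frame 2 50–55 (2 codons), frame 3 12–20 (3 codons). Count = 3.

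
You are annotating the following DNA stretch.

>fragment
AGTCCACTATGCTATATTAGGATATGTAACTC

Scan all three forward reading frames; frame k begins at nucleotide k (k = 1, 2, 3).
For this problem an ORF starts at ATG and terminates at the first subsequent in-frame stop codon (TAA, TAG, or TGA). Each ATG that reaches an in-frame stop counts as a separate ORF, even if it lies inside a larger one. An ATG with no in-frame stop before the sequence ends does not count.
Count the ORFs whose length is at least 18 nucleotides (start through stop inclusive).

Frame 1: AGT CCA CTA TGC TAT ATT AGG ATA TGT AAC — no ATG→stop ORF.
Frame 2: GTC CAC TAT GCT ATA TTA GGA TAT GTA ACT — no ATG→stop ORF.
Frame 3: TCC ACT ATG CTA TAT TAG GAT ATG TAA CTC — ATG at 9, stop TAG at 18 → 12 nt; ATG at 24, stop TAA at 27 → 6 nt.
No ORF reaches 18 nucleotides. Count = 0.

0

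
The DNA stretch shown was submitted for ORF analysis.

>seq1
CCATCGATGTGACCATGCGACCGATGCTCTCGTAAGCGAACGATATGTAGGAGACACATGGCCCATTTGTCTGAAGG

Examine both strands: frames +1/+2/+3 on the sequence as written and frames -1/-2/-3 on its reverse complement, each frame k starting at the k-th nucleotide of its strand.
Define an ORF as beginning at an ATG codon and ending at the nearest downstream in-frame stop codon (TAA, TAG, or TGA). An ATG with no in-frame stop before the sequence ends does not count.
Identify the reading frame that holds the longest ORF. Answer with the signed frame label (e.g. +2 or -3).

+3

Reverse complement (5'→3'): CCTTCAGACAAATGGGCCATGTGTCTCCTACATATCGTTCGCTTACGAGAGCATCGGTCGCATGGTCACATCGATGG
Frame +1: CCA TCG ATG TGA CCA TGC GAC CGA TGC TCT CGT AAG CGA ACG ATA TGT AGG AGA CAC ATG GCC CAT TTG TCT GAA — ATG at 7, stop TGA at 10 → 6 nt.
Frame +2: CAT CGA TGT GAC CAT GCG ACC GAT GCT CTC GTA AGC GAA CGA TAT GTA GGA GAC ACA TGG CCC ATT TGT CTG AAG — no ATG→stop ORF.
Frame +3: ATC GAT GTG ACC ATG CGA CCG ATG CTC TCG TAA GCG AAC GAT ATG TAG GAG ACA CAT GGC CCA TTT GTC TGA AGG — ATG at 15, stop TAA at 33 → 21 nt; ATG at 24, stop TAA at 33 → 12 nt; ATG at 45, stop TAG at 48 → 6 nt.
Frame -1: CCT TCA GAC AAA TGG GCC ATG TGT CTC CTA CAT ATC GTT CGC TTA CGA GAG CAT CGG TCG CAT GGT CAC ATC GAT — no ATG→stop ORF.
Frame -2: CTT CAG ACA AAT GGG CCA TGT GTC TCC TAC ATA TCG TTC GCT TAC GAG AGC ATC GGT CGC ATG GTC ACA TCG ATG — no ATG→stop ORF.
Frame -3: TTC AGA CAA ATG GGC CAT GTG TCT CCT ACA TAT CGT TCG CTT ACG AGA GCA TCG GTC GCA TGG TCA CAT CGA TGG — no ATG→stop ORF.
Longest ORF is 21 nt in frame +3 (positions 15–35).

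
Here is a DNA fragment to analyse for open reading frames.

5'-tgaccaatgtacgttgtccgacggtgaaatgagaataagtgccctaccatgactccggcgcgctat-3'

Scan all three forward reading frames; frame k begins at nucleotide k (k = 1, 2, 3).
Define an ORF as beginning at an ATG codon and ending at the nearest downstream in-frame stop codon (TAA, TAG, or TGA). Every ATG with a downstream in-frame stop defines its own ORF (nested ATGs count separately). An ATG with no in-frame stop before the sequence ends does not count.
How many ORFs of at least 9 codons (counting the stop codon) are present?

0

Frame 1: TGA CCA ATG TAC GTT GTC CGA CGG TGA AAT GAG AAT AAG TGC CCT ACC ATG ACT CCG GCG CGC TAT — ATG at 7, stop TGA at 25 → 21 nt.
Frame 2: GAC CAA TGT ACG TTG TCC GAC GGT GAA ATG AGA ATA AGT GCC CTA CCA TGA CTC CGG CGC GCT — ATG at 29, stop TGA at 50 → 24 nt.
Frame 3: ACC AAT GTA CGT TGT CCG ACG GTG AAA TGA GAA TAA GTG CCC TAC CAT GAC TCC GGC GCG CTA — no ATG→stop ORF.
No ORF reaches 9 codons. Count = 0.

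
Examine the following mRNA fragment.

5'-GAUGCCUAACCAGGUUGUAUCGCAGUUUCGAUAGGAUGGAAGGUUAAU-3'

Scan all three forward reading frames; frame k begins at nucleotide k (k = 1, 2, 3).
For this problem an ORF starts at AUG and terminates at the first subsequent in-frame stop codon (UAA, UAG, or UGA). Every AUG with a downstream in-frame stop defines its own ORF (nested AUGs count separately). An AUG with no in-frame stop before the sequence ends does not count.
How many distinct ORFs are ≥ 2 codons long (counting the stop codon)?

2

Frame 1: GAU GCC UAA CCA GGU UGU AUC GCA GUU UCG AUA GGA UGG AAG GUU AAU — no AUG→stop ORF.
Frame 2: AUG CCU AAC CAG GUU GUA UCG CAG UUU CGA UAG GAU GGA AGG UUA — AUG at 2, stop UAG at 32 → 33 nt.
Frame 3: UGC CUA ACC AGG UUG UAU CGC AGU UUC GAU AGG AUG GAA GGU UAA — AUG at 36, stop UAA at 45 → 12 nt.
ORFs ≥ 2 codons: frame 2 2–34 (11 codons), frame 3 36–47 (4 codons). Count = 2.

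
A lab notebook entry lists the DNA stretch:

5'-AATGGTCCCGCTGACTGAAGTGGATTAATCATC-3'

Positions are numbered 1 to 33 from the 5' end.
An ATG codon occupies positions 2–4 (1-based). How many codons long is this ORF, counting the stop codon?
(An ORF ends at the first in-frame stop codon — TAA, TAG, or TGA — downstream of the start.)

9

Codons from position 2: ATG (2–4), GTC (5–7), CCG (8–10), CTG (11–13), ACT (14–16), GAA (17–19), GTG (20–22), GAT (23–25), TAA (26–28).
TAA is the first in-frame stop; that's 9 codons including the stop.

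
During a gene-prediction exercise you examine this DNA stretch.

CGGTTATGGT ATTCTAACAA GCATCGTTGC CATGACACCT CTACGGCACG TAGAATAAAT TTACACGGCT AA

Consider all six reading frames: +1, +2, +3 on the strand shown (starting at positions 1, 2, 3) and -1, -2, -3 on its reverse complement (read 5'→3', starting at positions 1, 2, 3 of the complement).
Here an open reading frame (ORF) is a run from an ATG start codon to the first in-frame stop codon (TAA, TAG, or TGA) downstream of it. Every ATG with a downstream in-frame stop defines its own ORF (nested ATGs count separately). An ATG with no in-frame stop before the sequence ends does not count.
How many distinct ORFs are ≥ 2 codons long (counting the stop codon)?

Reverse complement (5'→3'): TTAGCCGTGTAAATTTATTCTACGTGCCGTAGAGGTGTCATGGCAACGATGCTTGTTAGAATACCATAACCG
Frame +1: CGG TTA TGG TAT TCT AAC AAG CAT CGT TGC CAT GAC ACC TCT ACG GCA CGT AGA ATA AAT TTA CAC GGC TAA — no ATG→stop ORF.
Frame +2: GGT TAT GGT ATT CTA ACA AGC ATC GTT GCC ATG ACA CCT CTA CGG CAC GTA GAA TAA ATT TAC ACG GCT — ATG at 32, stop TAA at 56 → 27 nt.
Frame +3: GTT ATG GTA TTC TAA CAA GCA TCG TTG CCA TGA CAC CTC TAC GGC ACG TAG AAT AAA TTT ACA CGG CTA — ATG at 6, stop TAA at 15 → 12 nt.
Frame -1: TTA GCC GTG TAA ATT TAT TCT ACG TGC CGT AGA GGT GTC ATG GCA ACG ATG CTT GTT AGA ATA CCA TAA CCG — ATG at 40, stop TAA at 67 → 30 nt; ATG at 49, stop TAA at 67 → 21 nt.
Frame -2: TAG CCG TGT AAA TTT ATT CTA CGT GCC GTA GAG GTG TCA TGG CAA CGA TGC TTG TTA GAA TAC CAT AAC — no ATG→stop ORF.
Frame -3: AGC CGT GTA AAT TTA TTC TAC GTG CCG TAG AGG TGT CAT GGC AAC GAT GCT TGT TAG AAT ACC ATA ACC — no ATG→stop ORF.
ORFs ≥ 2 codons: frame +2 32–58 (9 codons), frame +3 6–17 (4 codons), frame -1 40–69 (10 codons), frame -1 49–69 (7 codons). Count = 4.

4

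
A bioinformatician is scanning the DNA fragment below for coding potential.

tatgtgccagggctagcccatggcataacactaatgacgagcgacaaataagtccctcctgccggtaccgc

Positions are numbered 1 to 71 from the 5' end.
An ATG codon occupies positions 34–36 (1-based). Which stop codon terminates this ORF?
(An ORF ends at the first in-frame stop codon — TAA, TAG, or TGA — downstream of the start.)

Codons from position 34: ATG (34–36), ACG (37–39), AGC (40–42), GAC (43–45), AAA (46–48), TAA (49–51).
The first in-frame stop codon is TAA.

TAA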